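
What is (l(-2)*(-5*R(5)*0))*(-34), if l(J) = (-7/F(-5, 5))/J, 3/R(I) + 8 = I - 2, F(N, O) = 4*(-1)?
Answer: 0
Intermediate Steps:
F(N, O) = -4
R(I) = 3/(-10 + I) (R(I) = 3/(-8 + (I - 2)) = 3/(-8 + (-2 + I)) = 3/(-10 + I))
l(J) = 7/(4*J) (l(J) = (-7/(-4))/J = (-7*(-¼))/J = 7/(4*J))
(l(-2)*(-5*R(5)*0))*(-34) = (((7/4)/(-2))*(-15/(-10 + 5)*0))*(-34) = (((7/4)*(-½))*(-15/(-5)*0))*(-34) = -7*(-15*(-1)/5)*0/8*(-34) = -7*(-5*(-⅗))*0/8*(-34) = -21*0/8*(-34) = -7/8*0*(-34) = 0*(-34) = 0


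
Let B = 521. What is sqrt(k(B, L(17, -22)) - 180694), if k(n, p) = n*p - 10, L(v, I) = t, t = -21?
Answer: I*sqrt(191645) ≈ 437.77*I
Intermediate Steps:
L(v, I) = -21
k(n, p) = -10 + n*p
sqrt(k(B, L(17, -22)) - 180694) = sqrt((-10 + 521*(-21)) - 180694) = sqrt((-10 - 10941) - 180694) = sqrt(-10951 - 180694) = sqrt(-191645) = I*sqrt(191645)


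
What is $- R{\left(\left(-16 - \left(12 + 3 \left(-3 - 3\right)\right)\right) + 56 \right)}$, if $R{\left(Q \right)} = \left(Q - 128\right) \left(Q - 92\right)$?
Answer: $-3772$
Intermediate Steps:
$R{\left(Q \right)} = \left(-128 + Q\right) \left(-92 + Q\right)$
$- R{\left(\left(-16 - \left(12 + 3 \left(-3 - 3\right)\right)\right) + 56 \right)} = - (11776 + \left(\left(-16 - \left(12 + 3 \left(-3 - 3\right)\right)\right) + 56\right)^{2} - 220 \left(\left(-16 - \left(12 + 3 \left(-3 - 3\right)\right)\right) + 56\right)) = - (11776 + \left(\left(-16 + \left(-13 + \left(1 - -18\right)\right)\right) + 56\right)^{2} - 220 \left(\left(-16 + \left(-13 + \left(1 - -18\right)\right)\right) + 56\right)) = - (11776 + \left(\left(-16 + \left(-13 + \left(1 + 18\right)\right)\right) + 56\right)^{2} - 220 \left(\left(-16 + \left(-13 + \left(1 + 18\right)\right)\right) + 56\right)) = - (11776 + \left(\left(-16 + \left(-13 + 19\right)\right) + 56\right)^{2} - 220 \left(\left(-16 + \left(-13 + 19\right)\right) + 56\right)) = - (11776 + \left(\left(-16 + 6\right) + 56\right)^{2} - 220 \left(\left(-16 + 6\right) + 56\right)) = - (11776 + \left(-10 + 56\right)^{2} - 220 \left(-10 + 56\right)) = - (11776 + 46^{2} - 10120) = - (11776 + 2116 - 10120) = \left(-1\right) 3772 = -3772$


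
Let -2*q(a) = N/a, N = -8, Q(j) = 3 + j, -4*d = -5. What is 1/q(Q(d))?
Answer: 17/16 ≈ 1.0625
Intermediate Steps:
d = 5/4 (d = -¼*(-5) = 5/4 ≈ 1.2500)
q(a) = 4/a (q(a) = -(-4)/a = 4/a)
1/q(Q(d)) = 1/(4/(3 + 5/4)) = 1/(4/(17/4)) = 1/(4*(4/17)) = 1/(16/17) = 17/16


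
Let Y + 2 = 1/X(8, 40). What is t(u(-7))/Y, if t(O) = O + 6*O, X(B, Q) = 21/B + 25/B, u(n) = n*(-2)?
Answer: -161/3 ≈ -53.667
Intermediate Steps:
u(n) = -2*n
X(B, Q) = 46/B
t(O) = 7*O
Y = -42/23 (Y = -2 + 1/(46/8) = -2 + 1/(46*(⅛)) = -2 + 1/(23/4) = -2 + 4/23 = -42/23 ≈ -1.8261)
t(u(-7))/Y = (7*(-2*(-7)))/(-42/23) = (7*14)*(-23/42) = 98*(-23/42) = -161/3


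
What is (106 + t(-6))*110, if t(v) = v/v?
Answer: 11770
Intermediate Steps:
t(v) = 1
(106 + t(-6))*110 = (106 + 1)*110 = 107*110 = 11770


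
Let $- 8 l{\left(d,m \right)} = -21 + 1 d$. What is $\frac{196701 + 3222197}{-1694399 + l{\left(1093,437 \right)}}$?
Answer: $- \frac{3418898}{1694533} \approx -2.0176$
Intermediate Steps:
$l{\left(d,m \right)} = \frac{21}{8} - \frac{d}{8}$ ($l{\left(d,m \right)} = - \frac{-21 + 1 d}{8} = - \frac{-21 + d}{8} = \frac{21}{8} - \frac{d}{8}$)
$\frac{196701 + 3222197}{-1694399 + l{\left(1093,437 \right)}} = \frac{196701 + 3222197}{-1694399 + \left(\frac{21}{8} - \frac{1093}{8}\right)} = \frac{3418898}{-1694399 + \left(\frac{21}{8} - \frac{1093}{8}\right)} = \frac{3418898}{-1694399 - 134} = \frac{3418898}{-1694533} = 3418898 \left(- \frac{1}{1694533}\right) = - \frac{3418898}{1694533}$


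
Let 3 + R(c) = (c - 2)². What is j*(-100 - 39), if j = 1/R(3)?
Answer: 139/2 ≈ 69.500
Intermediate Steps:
R(c) = -3 + (-2 + c)² (R(c) = -3 + (c - 2)² = -3 + (-2 + c)²)
j = -½ (j = 1/(-3 + (-2 + 3)²) = 1/(-3 + 1²) = 1/(-3 + 1) = 1/(-2) = -½ ≈ -0.50000)
j*(-100 - 39) = -(-100 - 39)/2 = -½*(-139) = 139/2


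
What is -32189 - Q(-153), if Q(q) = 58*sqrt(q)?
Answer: -32189 - 174*I*sqrt(17) ≈ -32189.0 - 717.42*I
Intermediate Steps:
-32189 - Q(-153) = -32189 - 58*sqrt(-153) = -32189 - 58*3*I*sqrt(17) = -32189 - 174*I*sqrt(17)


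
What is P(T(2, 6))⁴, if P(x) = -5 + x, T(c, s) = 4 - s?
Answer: 2401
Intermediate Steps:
P(T(2, 6))⁴ = (-5 + (4 - 1*6))⁴ = (-5 + (4 - 6))⁴ = (-5 - 2)⁴ = (-7)⁴ = 2401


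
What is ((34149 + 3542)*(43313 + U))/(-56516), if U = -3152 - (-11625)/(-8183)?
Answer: -6193118230029/231235214 ≈ -26783.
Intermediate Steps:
U = -25804441/8183 (U = -3152 - (-11625)*(-1)/8183 = -3152 - 1*11625/8183 = -3152 - 11625/8183 = -25804441/8183 ≈ -3153.4)
((34149 + 3542)*(43313 + U))/(-56516) = ((34149 + 3542)*(43313 - 25804441/8183))/(-56516) = (37691*(328625838/8183))*(-1/56516) = (12386236460058/8183)*(-1/56516) = -6193118230029/231235214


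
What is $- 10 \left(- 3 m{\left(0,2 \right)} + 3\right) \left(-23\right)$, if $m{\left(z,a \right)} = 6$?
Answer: $-3450$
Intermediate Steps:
$- 10 \left(- 3 m{\left(0,2 \right)} + 3\right) \left(-23\right) = - 10 \left(\left(-3\right) 6 + 3\right) \left(-23\right) = - 10 \left(-18 + 3\right) \left(-23\right) = \left(-10\right) \left(-15\right) \left(-23\right) = 150 \left(-23\right) = -3450$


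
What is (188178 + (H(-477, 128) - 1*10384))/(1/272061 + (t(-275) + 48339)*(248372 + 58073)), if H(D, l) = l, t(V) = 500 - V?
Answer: 48405637242/4094719301683531 ≈ 1.1821e-5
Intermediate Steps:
(188178 + (H(-477, 128) - 1*10384))/(1/272061 + (t(-275) + 48339)*(248372 + 58073)) = (188178 + (128 - 1*10384))/(1/272061 + ((500 - 1*(-275)) + 48339)*(248372 + 58073)) = (188178 + (128 - 10384))/(1/272061 + ((500 + 275) + 48339)*306445) = (188178 - 10256)/(1/272061 + (775 + 48339)*306445) = 177922/(1/272061 + 49114*306445) = 177922/(1/272061 + 15050739730) = 177922/(4094719301683531/272061) = 177922*(272061/4094719301683531) = 48405637242/4094719301683531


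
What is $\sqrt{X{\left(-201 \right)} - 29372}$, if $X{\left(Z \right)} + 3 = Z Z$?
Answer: $\sqrt{11026} \approx 105.0$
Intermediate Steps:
$X{\left(Z \right)} = -3 + Z^{2}$ ($X{\left(Z \right)} = -3 + Z Z = -3 + Z^{2}$)
$\sqrt{X{\left(-201 \right)} - 29372} = \sqrt{\left(-3 + \left(-201\right)^{2}\right) - 29372} = \sqrt{\left(-3 + 40401\right) - 29372} = \sqrt{40398 - 29372} = \sqrt{11026}$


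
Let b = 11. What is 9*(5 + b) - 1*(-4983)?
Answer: 5127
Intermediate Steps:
9*(5 + b) - 1*(-4983) = 9*(5 + 11) - 1*(-4983) = 9*16 + 4983 = 144 + 4983 = 5127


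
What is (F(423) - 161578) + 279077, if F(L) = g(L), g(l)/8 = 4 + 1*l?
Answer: 120915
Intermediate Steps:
g(l) = 32 + 8*l (g(l) = 8*(4 + 1*l) = 8*(4 + l) = 32 + 8*l)
F(L) = 32 + 8*L
(F(423) - 161578) + 279077 = ((32 + 8*423) - 161578) + 279077 = ((32 + 3384) - 161578) + 279077 = (3416 - 161578) + 279077 = -158162 + 279077 = 120915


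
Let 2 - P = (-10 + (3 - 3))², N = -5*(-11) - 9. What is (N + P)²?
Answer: 2704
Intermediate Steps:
N = 46 (N = 55 - 9 = 46)
P = -98 (P = 2 - (-10 + (3 - 3))² = 2 - (-10 + 0)² = 2 - 1*(-10)² = 2 - 1*100 = 2 - 100 = -98)
(N + P)² = (46 - 98)² = (-52)² = 2704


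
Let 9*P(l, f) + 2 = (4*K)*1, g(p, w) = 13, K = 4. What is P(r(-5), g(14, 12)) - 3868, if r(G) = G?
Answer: -34798/9 ≈ -3866.4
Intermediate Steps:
P(l, f) = 14/9 (P(l, f) = -2/9 + ((4*4)*1)/9 = -2/9 + (16*1)/9 = -2/9 + (1/9)*16 = -2/9 + 16/9 = 14/9)
P(r(-5), g(14, 12)) - 3868 = 14/9 - 3868 = -34798/9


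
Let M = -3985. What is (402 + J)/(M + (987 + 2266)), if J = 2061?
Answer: -821/244 ≈ -3.3648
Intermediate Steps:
(402 + J)/(M + (987 + 2266)) = (402 + 2061)/(-3985 + (987 + 2266)) = 2463/(-3985 + 3253) = 2463/(-732) = 2463*(-1/732) = -821/244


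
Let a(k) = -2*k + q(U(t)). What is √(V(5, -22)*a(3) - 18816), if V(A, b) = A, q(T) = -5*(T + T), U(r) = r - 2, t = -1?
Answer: 2*I*√4674 ≈ 136.73*I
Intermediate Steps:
U(r) = -2 + r
q(T) = -10*T
a(k) = 30 - 2*k (a(k) = -2*k - 10*(-2 - 1) = -2*k - 10*(-3) = -2*k + 30 = 30 - 2*k)
√(V(5, -22)*a(3) - 18816) = √(5*(30 - 2*3) - 18816) = √(5*(30 - 6) - 18816) = √(5*24 - 18816) = √(120 - 18816) = √(-18696) = 2*I*√4674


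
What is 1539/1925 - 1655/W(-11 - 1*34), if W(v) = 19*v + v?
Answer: 182839/69300 ≈ 2.6384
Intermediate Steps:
W(v) = 20*v
1539/1925 - 1655/W(-11 - 1*34) = 1539/1925 - 1655*1/(20*(-11 - 1*34)) = 1539*(1/1925) - 1655*1/(20*(-11 - 34)) = 1539/1925 - 1655/(20*(-45)) = 1539/1925 - 1655/(-900) = 1539/1925 - 1655*(-1/900) = 1539/1925 + 331/180 = 182839/69300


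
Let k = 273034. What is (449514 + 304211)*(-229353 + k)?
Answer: 32923461725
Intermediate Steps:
(449514 + 304211)*(-229353 + k) = (449514 + 304211)*(-229353 + 273034) = 753725*43681 = 32923461725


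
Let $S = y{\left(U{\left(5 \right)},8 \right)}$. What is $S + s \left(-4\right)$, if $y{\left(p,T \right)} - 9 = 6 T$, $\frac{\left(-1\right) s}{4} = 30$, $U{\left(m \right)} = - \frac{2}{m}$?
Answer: $537$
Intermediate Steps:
$s = -120$ ($s = \left(-4\right) 30 = -120$)
$y{\left(p,T \right)} = 9 + 6 T$
$S = 57$ ($S = 9 + 6 \cdot 8 = 9 + 48 = 57$)
$S + s \left(-4\right) = 57 - -480 = 57 + 480 = 537$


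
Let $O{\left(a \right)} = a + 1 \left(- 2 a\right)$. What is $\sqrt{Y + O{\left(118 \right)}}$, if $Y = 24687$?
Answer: $\sqrt{24569} \approx 156.75$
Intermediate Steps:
$O{\left(a \right)} = - a$ ($O{\left(a \right)} = a - 2 a = - a$)
$\sqrt{Y + O{\left(118 \right)}} = \sqrt{24687 - 118} = \sqrt{24569}$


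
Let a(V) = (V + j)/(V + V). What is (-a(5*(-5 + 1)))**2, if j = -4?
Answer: 9/25 ≈ 0.36000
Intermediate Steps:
a(V) = (-4 + V)/(2*V) (a(V) = (V - 4)/(V + V) = (-4 + V)/((2*V)) = (-4 + V)*(1/(2*V)) = (-4 + V)/(2*V))
(-a(5*(-5 + 1)))**2 = (-(-4 + 5*(-5 + 1))/(2*(5*(-5 + 1))))**2 = (-(-4 + 5*(-4))/(2*(5*(-4))))**2 = (-(-4 - 20)/(2*(-20)))**2 = (-(-1)*(-24)/(2*20))**2 = (-1*3/5)**2 = (-3/5)**2 = 9/25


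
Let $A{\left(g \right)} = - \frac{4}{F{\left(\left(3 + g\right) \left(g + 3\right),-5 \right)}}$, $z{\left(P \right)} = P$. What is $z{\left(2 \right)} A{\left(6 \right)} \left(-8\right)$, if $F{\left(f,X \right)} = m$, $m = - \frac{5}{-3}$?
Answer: $\frac{192}{5} \approx 38.4$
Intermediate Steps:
$m = \frac{5}{3}$ ($m = \left(-5\right) \left(- \frac{1}{3}\right) = \frac{5}{3} \approx 1.6667$)
$F{\left(f,X \right)} = \frac{5}{3}$
$A{\left(g \right)} = - \frac{12}{5}$ ($A{\left(g \right)} = - \frac{4}{\frac{5}{3}} = \left(-4\right) \frac{3}{5} = - \frac{12}{5}$)
$z{\left(2 \right)} A{\left(6 \right)} \left(-8\right) = 2 \left(- \frac{12}{5}\right) \left(-8\right) = \left(- \frac{24}{5}\right) \left(-8\right) = \frac{192}{5}$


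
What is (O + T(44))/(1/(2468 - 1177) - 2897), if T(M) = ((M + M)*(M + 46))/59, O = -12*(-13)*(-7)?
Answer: 36475914/110330767 ≈ 0.33061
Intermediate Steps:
O = -1092 (O = 156*(-7) = -1092)
T(M) = 2*M*(46 + M)/59 (T(M) = ((2*M)*(46 + M))*(1/59) = (2*M*(46 + M))*(1/59) = 2*M*(46 + M)/59)
(O + T(44))/(1/(2468 - 1177) - 2897) = (-1092 + (2/59)*44*(46 + 44))/(1/(2468 - 1177) - 2897) = (-1092 + (2/59)*44*90)/(1/1291 - 2897) = (-1092 + 7920/59)/(1/1291 - 2897) = -56508/(59*(-3740026/1291)) = -56508/59*(-1291/3740026) = 36475914/110330767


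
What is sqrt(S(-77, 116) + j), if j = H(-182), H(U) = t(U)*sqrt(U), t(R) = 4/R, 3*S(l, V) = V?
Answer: sqrt(2881788 - 1638*I*sqrt(182))/273 ≈ 6.2183 - 0.023841*I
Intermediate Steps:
S(l, V) = V/3
H(U) = 4/sqrt(U) (H(U) = (4/U)*sqrt(U) = 4/sqrt(U))
j = -2*I*sqrt(182)/91 (j = 4/sqrt(-182) = 4*(-I*sqrt(182)/182) = -2*I*sqrt(182)/91 ≈ -0.2965*I)
sqrt(S(-77, 116) + j) = sqrt((1/3)*116 - 2*I*sqrt(182)/91) = sqrt(116/3 - 2*I*sqrt(182)/91)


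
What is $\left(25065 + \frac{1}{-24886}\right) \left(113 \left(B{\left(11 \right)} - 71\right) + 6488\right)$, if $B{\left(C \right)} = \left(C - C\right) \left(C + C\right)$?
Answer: $- \frac{957483249115}{24886} \approx -3.8475 \cdot 10^{7}$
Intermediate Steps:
$B{\left(C \right)} = 0$ ($B{\left(C \right)} = 0 \cdot 2 C = 0$)
$\left(25065 + \frac{1}{-24886}\right) \left(113 \left(B{\left(11 \right)} - 71\right) + 6488\right) = \left(25065 + \frac{1}{-24886}\right) \left(113 \left(0 - 71\right) + 6488\right) = \left(25065 - \frac{1}{24886}\right) \left(113 \left(-71\right) + 6488\right) = \frac{623767589 \left(-8023 + 6488\right)}{24886} = \frac{623767589}{24886} \left(-1535\right) = - \frac{957483249115}{24886}$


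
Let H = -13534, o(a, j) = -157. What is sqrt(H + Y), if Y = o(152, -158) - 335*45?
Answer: I*sqrt(28766) ≈ 169.61*I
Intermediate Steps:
Y = -15232 (Y = -157 - 335*45 = -157 - 1*15075 = -157 - 15075 = -15232)
sqrt(H + Y) = sqrt(-13534 - 15232) = sqrt(-28766) = I*sqrt(28766)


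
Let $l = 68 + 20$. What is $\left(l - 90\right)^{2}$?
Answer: $4$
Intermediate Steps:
$l = 88$
$\left(l - 90\right)^{2} = \left(88 - 90\right)^{2} = \left(-2\right)^{2} = 4$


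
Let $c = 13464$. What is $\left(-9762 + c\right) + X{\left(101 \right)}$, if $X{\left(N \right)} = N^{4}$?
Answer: $104064103$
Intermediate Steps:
$\left(-9762 + c\right) + X{\left(101 \right)} = \left(-9762 + 13464\right) + 101^{4} = 3702 + 104060401 = 104064103$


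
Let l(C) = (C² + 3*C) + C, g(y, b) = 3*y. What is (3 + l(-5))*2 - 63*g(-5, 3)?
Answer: 961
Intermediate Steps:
l(C) = C² + 4*C
(3 + l(-5))*2 - 63*g(-5, 3) = (3 - 5*(4 - 5))*2 - 189*(-5) = (3 - 5*(-1))*2 - 63*(-15) = (3 + 5)*2 + 945 = 8*2 + 945 = 16 + 945 = 961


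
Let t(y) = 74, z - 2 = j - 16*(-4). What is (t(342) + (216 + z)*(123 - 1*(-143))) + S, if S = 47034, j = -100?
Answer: 95520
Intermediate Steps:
z = -34 (z = 2 + (-100 - 16*(-4)) = 2 + (-100 - 1*(-64)) = 2 + (-100 + 64) = 2 - 36 = -34)
(t(342) + (216 + z)*(123 - 1*(-143))) + S = (74 + (216 - 34)*(123 - 1*(-143))) + 47034 = (74 + 182*(123 + 143)) + 47034 = (74 + 182*266) + 47034 = (74 + 48412) + 47034 = 48486 + 47034 = 95520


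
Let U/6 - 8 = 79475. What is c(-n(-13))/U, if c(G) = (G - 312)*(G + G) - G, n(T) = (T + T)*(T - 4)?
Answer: 111163/79483 ≈ 1.3986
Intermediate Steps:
U = 476898 (U = 48 + 6*79475 = 48 + 476850 = 476898)
n(T) = 2*T*(-4 + T) (n(T) = (2*T)*(-4 + T) = 2*T*(-4 + T))
c(G) = -G + 2*G*(-312 + G) (c(G) = (-312 + G)*(2*G) - G = 2*G*(-312 + G) - G = -G + 2*G*(-312 + G))
c(-n(-13))/U = ((-2*(-13)*(-4 - 13))*(-625 + 2*(-2*(-13)*(-4 - 13))))/476898 = ((-2*(-13)*(-17))*(-625 + 2*(-2*(-13)*(-17))))*(1/476898) = ((-1*442)*(-625 + 2*(-1*442)))*(1/476898) = -442*(-625 + 2*(-442))*(1/476898) = -442*(-625 - 884)*(1/476898) = -442*(-1509)*(1/476898) = 666978*(1/476898) = 111163/79483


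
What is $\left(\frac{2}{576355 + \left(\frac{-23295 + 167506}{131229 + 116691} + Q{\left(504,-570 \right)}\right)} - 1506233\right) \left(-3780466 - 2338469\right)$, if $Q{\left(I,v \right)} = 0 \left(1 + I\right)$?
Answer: $\frac{1316952359637078993919005}{142890075811} \approx 9.2165 \cdot 10^{12}$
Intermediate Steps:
$Q{\left(I,v \right)} = 0$
$\left(\frac{2}{576355 + \left(\frac{-23295 + 167506}{131229 + 116691} + Q{\left(504,-570 \right)}\right)} - 1506233\right) \left(-3780466 - 2338469\right) = \left(\frac{2}{576355 + \left(\frac{-23295 + 167506}{131229 + 116691} + 0\right)} - 1506233\right) \left(-3780466 - 2338469\right) = \left(\frac{2}{576355 + \left(\frac{144211}{247920} + 0\right)} - 1506233\right) \left(-6118935\right) = \left(\frac{2}{576355 + \frac{144211}{247920}} - 1506233\right) \left(-6118935\right) = \left(\frac{2}{\frac{142890075811}{247920}} - 1506233\right) \left(-6118935\right) = \left(2 \cdot \frac{247920}{142890075811} - 1506233\right) \left(-6118935\right) = \left(\frac{495840}{142890075811} - 1506233\right) \left(-6118935\right) = \left(- \frac{215225747558534123}{142890075811}\right) \left(-6118935\right) = \frac{1316952359637078993919005}{142890075811}$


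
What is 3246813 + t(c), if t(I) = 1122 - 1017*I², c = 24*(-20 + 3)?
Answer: -166045953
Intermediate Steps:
c = -408 (c = 24*(-17) = -408)
t(I) = 1122 - 1017*I²
3246813 + t(c) = 3246813 + (1122 - 1017*(-408)²) = 3246813 + (1122 - 1017*166464) = 3246813 + (1122 - 169293888) = 3246813 - 169292766 = -166045953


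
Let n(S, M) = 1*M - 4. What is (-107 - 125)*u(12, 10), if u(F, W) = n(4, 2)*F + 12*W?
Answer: -22272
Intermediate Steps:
n(S, M) = -4 + M (n(S, M) = M - 4 = -4 + M)
u(F, W) = -2*F + 12*W (u(F, W) = (-4 + 2)*F + 12*W = -2*F + 12*W)
(-107 - 125)*u(12, 10) = (-107 - 125)*(-2*12 + 12*10) = -232*(-24 + 120) = -232*96 = -22272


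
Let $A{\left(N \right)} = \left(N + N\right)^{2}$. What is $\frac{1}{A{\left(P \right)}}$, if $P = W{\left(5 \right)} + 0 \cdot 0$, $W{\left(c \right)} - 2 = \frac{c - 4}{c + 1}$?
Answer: $\frac{9}{169} \approx 0.053254$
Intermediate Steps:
$W{\left(c \right)} = 2 + \frac{-4 + c}{1 + c}$ ($W{\left(c \right)} = 2 + \frac{c - 4}{c + 1} = 2 + \frac{-4 + c}{1 + c}$)
$P = \frac{13}{6}$ ($P = \frac{-2 + 3 \cdot 5}{1 + 5} + 0 \cdot 0 = \frac{-2 + 15}{6} + 0 = \frac{1}{6} \cdot 13 + 0 = \frac{13}{6} + 0 = \frac{13}{6} \approx 2.1667$)
$A{\left(N \right)} = 4 N^{2}$ ($A{\left(N \right)} = \left(2 N\right)^{2} = 4 N^{2}$)
$\frac{1}{A{\left(P \right)}} = \frac{1}{4 \left(\frac{13}{6}\right)^{2}} = \frac{1}{4 \cdot \frac{169}{36}} = \frac{1}{\frac{169}{9}} = \frac{9}{169}$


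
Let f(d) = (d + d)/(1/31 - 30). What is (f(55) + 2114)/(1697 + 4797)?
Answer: 980248/3016463 ≈ 0.32497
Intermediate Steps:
f(d) = -62*d/929 (f(d) = (2*d)/(1/31 - 30) = (2*d)/(-929/31) = (2*d)*(-31/929) = -62*d/929)
(f(55) + 2114)/(1697 + 4797) = (-62/929*55 + 2114)/(1697 + 4797) = (-3410/929 + 2114)/6494 = (1960496/929)*(1/6494) = 980248/3016463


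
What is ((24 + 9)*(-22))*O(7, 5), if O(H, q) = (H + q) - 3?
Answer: -6534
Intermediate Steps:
O(H, q) = -3 + H + q
((24 + 9)*(-22))*O(7, 5) = ((24 + 9)*(-22))*(-3 + 7 + 5) = (33*(-22))*9 = -726*9 = -6534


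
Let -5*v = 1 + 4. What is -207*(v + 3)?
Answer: -414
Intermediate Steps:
v = -1 (v = -(1 + 4)/5 = -⅕*5 = -1)
-207*(v + 3) = -207*(-1 + 3) = -207*2 = -414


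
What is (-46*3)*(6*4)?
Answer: -3312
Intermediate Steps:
(-46*3)*(6*4) = -138*24 = -3312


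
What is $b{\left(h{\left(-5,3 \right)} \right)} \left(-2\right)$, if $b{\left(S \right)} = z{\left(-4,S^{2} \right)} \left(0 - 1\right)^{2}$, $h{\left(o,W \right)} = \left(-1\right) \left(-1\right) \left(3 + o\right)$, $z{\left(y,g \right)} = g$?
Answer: $-8$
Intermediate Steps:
$h{\left(o,W \right)} = 3 + o$ ($h{\left(o,W \right)} = 1 \left(3 + o\right) = 3 + o$)
$b{\left(S \right)} = S^{2}$ ($b{\left(S \right)} = S^{2} \left(0 - 1\right)^{2} = S^{2} \left(-1\right)^{2} = S^{2} \cdot 1 = S^{2}$)
$b{\left(h{\left(-5,3 \right)} \right)} \left(-2\right) = \left(3 - 5\right)^{2} \left(-2\right) = \left(-2\right)^{2} \left(-2\right) = 4 \left(-2\right) = -8$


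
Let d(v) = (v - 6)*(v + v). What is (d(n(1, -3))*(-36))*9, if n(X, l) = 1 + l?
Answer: -10368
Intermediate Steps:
d(v) = 2*v*(-6 + v) (d(v) = (-6 + v)*(2*v) = 2*v*(-6 + v))
(d(n(1, -3))*(-36))*9 = ((2*(1 - 3)*(-6 + (1 - 3)))*(-36))*9 = ((2*(-2)*(-6 - 2))*(-36))*9 = ((2*(-2)*(-8))*(-36))*9 = (32*(-36))*9 = -1152*9 = -10368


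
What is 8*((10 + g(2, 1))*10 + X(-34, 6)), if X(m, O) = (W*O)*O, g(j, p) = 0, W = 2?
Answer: 1376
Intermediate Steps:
X(m, O) = 2*O**2 (X(m, O) = (2*O)*O = 2*O**2)
8*((10 + g(2, 1))*10 + X(-34, 6)) = 8*((10 + 0)*10 + 2*6**2) = 8*(10*10 + 2*36) = 8*(100 + 72) = 8*172 = 1376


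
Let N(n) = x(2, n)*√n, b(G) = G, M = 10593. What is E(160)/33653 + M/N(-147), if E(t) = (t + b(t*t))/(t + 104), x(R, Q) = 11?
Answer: 3220/1110549 - 321*I*√3/7 ≈ 0.0028995 - 79.427*I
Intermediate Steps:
E(t) = (t + t²)/(104 + t) (E(t) = (t + t*t)/(t + 104) = (t + t²)/(104 + t))
N(n) = 11*√n
E(160)/33653 + M/N(-147) = (160*(1 + 160)/(104 + 160))/33653 + 10593/((11*√(-147))) = (160*161/264)*(1/33653) + 10593/((11*(7*I*√3))) = (160*(1/264)*161)*(1/33653) + 10593/((77*I*√3)) = (3220/33)*(1/33653) + 10593*(-I*√3/231) = 3220/1110549 - 321*I*√3/7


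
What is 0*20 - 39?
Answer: -39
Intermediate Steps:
0*20 - 39 = 0 - 39 = -39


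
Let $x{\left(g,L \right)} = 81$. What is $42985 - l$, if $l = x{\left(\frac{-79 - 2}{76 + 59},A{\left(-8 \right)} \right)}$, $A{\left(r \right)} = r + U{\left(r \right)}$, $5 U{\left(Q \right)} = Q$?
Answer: $42904$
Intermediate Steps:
$U{\left(Q \right)} = \frac{Q}{5}$
$A{\left(r \right)} = \frac{6 r}{5}$ ($A{\left(r \right)} = r + \frac{r}{5} = \frac{6 r}{5}$)
$l = 81$
$42985 - l = 42985 - 81 = 42904$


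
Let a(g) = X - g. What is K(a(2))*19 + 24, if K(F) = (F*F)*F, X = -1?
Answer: -489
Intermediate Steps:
a(g) = -1 - g
K(F) = F³ (K(F) = F²*F = F³)
K(a(2))*19 + 24 = (-1 - 1*2)³*19 + 24 = (-1 - 2)³*19 + 24 = (-3)³*19 + 24 = -27*19 + 24 = -513 + 24 = -489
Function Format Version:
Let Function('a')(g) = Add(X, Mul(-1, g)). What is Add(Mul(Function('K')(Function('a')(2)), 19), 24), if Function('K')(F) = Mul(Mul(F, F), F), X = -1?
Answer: -489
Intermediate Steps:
Function('a')(g) = Add(-1, Mul(-1, g))
Function('K')(F) = Pow(F, 3) (Function('K')(F) = Mul(Pow(F, 2), F) = Pow(F, 3))
Add(Mul(Function('K')(Function('a')(2)), 19), 24) = Add(Mul(Pow(Add(-1, Mul(-1, 2)), 3), 19), 24) = Add(Mul(Pow(Add(-1, -2), 3), 19), 24) = Add(Mul(Pow(-3, 3), 19), 24) = Add(Mul(-27, 19), 24) = Add(-513, 24) = -489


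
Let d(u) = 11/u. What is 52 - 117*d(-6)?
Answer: 533/2 ≈ 266.50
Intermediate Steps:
52 - 117*d(-6) = 52 - 1287/(-6) = 52 - 1287*(-1)/6 = 52 - 117*(-11/6) = 52 + 429/2 = 533/2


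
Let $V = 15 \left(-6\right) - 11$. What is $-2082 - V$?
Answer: $-1981$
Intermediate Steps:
$V = -101$ ($V = -90 - 11 = -101$)
$-2082 - V = -2082 - -101 = -2082 + 101 = -1981$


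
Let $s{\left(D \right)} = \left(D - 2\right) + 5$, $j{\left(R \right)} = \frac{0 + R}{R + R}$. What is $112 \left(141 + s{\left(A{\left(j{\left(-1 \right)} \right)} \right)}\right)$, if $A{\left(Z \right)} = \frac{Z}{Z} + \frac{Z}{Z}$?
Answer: $16352$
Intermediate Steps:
$j{\left(R \right)} = \frac{1}{2}$ ($j{\left(R \right)} = \frac{R}{2 R} = R \frac{1}{2 R} = \frac{1}{2}$)
$A{\left(Z \right)} = 2$ ($A{\left(Z \right)} = 1 + 1 = 2$)
$s{\left(D \right)} = 3 + D$ ($s{\left(D \right)} = \left(-2 + D\right) + 5 = 3 + D$)
$112 \left(141 + s{\left(A{\left(j{\left(-1 \right)} \right)} \right)}\right) = 112 \left(141 + \left(3 + 2\right)\right) = 112 \left(141 + 5\right) = 112 \cdot 146 = 16352$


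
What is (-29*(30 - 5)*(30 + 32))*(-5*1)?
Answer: 224750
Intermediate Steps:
(-29*(30 - 5)*(30 + 32))*(-5*1) = -725*62*(-5) = -29*1550*(-5) = -44950*(-5) = 224750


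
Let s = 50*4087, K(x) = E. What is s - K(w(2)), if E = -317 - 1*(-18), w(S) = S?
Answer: 204649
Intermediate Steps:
E = -299 (E = -317 + 18 = -299)
K(x) = -299
s = 204350
s - K(w(2)) = 204350 - 1*(-299) = 204350 + 299 = 204649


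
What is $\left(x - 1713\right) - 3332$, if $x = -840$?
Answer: $-5885$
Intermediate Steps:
$\left(x - 1713\right) - 3332 = \left(-840 - 1713\right) - 3332 = -2553 - 3332 = -5885$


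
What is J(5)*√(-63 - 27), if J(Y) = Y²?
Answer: 75*I*√10 ≈ 237.17*I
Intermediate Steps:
J(5)*√(-63 - 27) = 5²*√(-63 - 27) = 25*√(-90) = 25*(3*I*√10) = 75*I*√10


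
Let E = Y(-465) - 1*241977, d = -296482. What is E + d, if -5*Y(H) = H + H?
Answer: -538273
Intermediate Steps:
Y(H) = -2*H/5 (Y(H) = -(H + H)/5 = -2*H/5)
E = -241791 (E = -⅖*(-465) - 1*241977 = 186 - 241977 = -241791)
E + d = -241791 - 296482 = -538273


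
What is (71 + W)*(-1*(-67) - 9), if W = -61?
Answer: 580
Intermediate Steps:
(71 + W)*(-1*(-67) - 9) = (71 - 61)*(-1*(-67) - 9) = 10*(67 - 9) = 10*58 = 580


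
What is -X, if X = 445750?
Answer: -445750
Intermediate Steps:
-X = -1*445750 = -445750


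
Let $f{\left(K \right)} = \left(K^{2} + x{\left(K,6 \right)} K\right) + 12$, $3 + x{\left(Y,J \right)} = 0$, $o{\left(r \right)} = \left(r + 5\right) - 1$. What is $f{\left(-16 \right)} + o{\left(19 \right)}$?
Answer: $339$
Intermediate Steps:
$o{\left(r \right)} = 4 + r$ ($o{\left(r \right)} = \left(5 + r\right) - 1 = 4 + r$)
$x{\left(Y,J \right)} = -3$ ($x{\left(Y,J \right)} = -3 + 0 = -3$)
$f{\left(K \right)} = 12 + K^{2} - 3 K$ ($f{\left(K \right)} = \left(K^{2} - 3 K\right) + 12 = 12 + K^{2} - 3 K$)
$f{\left(-16 \right)} + o{\left(19 \right)} = \left(12 + \left(-16\right)^{2} - -48\right) + \left(4 + 19\right) = \left(12 + 256 + 48\right) + 23 = 316 + 23 = 339$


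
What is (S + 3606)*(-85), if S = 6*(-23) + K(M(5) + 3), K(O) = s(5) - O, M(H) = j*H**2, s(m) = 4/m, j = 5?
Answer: -283968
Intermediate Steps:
M(H) = 5*H**2
K(O) = 4/5 - O
S = -1326/5 (S = 6*(-23) + (4/5 - (5*5**2 + 3)) = -138 + (4/5 - (5*25 + 3)) = -138 + (4/5 - (125 + 3)) = -138 + (4/5 - 1*128) = -138 + (4/5 - 128) = -138 - 636/5 = -1326/5 ≈ -265.20)
(S + 3606)*(-85) = (-1326/5 + 3606)*(-85) = (16704/5)*(-85) = -283968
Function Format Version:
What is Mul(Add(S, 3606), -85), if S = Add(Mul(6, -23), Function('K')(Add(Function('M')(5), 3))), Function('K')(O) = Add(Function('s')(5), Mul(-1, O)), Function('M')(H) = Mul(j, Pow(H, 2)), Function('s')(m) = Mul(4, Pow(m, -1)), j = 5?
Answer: -283968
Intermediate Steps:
Function('M')(H) = Mul(5, Pow(H, 2))
Function('K')(O) = Add(Rational(4, 5), Mul(-1, O)) (Function('K')(O) = Add(Mul(4, Pow(5, -1)), Mul(-1, O)) = Add(Mul(4, Rational(1, 5)), Mul(-1, O)) = Add(Rational(4, 5), Mul(-1, O)))
S = Rational(-1326, 5) (S = Add(Mul(6, -23), Add(Rational(4, 5), Mul(-1, Add(Mul(5, Pow(5, 2)), 3)))) = Add(-138, Add(Rational(4, 5), Mul(-1, Add(Mul(5, 25), 3)))) = Add(-138, Add(Rational(4, 5), Mul(-1, Add(125, 3)))) = Add(-138, Add(Rational(4, 5), Mul(-1, 128))) = Add(-138, Add(Rational(4, 5), -128)) = Add(-138, Rational(-636, 5)) = Rational(-1326, 5) ≈ -265.20)
Mul(Add(S, 3606), -85) = Mul(Add(Rational(-1326, 5), 3606), -85) = Mul(Rational(16704, 5), -85) = -283968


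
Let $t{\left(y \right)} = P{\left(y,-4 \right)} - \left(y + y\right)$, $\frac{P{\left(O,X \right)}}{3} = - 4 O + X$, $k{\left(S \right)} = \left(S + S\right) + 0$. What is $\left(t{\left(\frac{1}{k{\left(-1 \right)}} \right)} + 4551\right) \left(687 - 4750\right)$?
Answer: $-18470398$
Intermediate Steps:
$k{\left(S \right)} = 2 S$ ($k{\left(S \right)} = 2 S + 0 = 2 S$)
$P{\left(O,X \right)} = - 12 O + 3 X$ ($P{\left(O,X \right)} = 3 \left(- 4 O + X\right) = 3 \left(X - 4 O\right) = - 12 O + 3 X$)
$t{\left(y \right)} = -12 - 14 y$ ($t{\left(y \right)} = \left(- 12 y + 3 \left(-4\right)\right) - \left(y + y\right) = \left(- 12 y - 12\right) - 2 y = \left(-12 - 12 y\right) - 2 y = -12 - 14 y$)
$\left(t{\left(\frac{1}{k{\left(-1 \right)}} \right)} + 4551\right) \left(687 - 4750\right) = \left(\left(-12 - \frac{14}{2 \left(-1\right)}\right) + 4551\right) \left(687 - 4750\right) = \left(\left(-12 - \frac{14}{-2}\right) + 4551\right) \left(-4063\right) = \left(\left(-12 - -7\right) + 4551\right) \left(-4063\right) = \left(\left(-12 + 7\right) + 4551\right) \left(-4063\right) = \left(-5 + 4551\right) \left(-4063\right) = 4546 \left(-4063\right) = -18470398$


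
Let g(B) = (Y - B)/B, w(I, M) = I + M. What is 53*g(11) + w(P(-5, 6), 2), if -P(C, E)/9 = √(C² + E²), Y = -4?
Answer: -773/11 - 9*√61 ≈ -140.56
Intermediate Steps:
P(C, E) = -9*√(C² + E²)
g(B) = (-4 - B)/B
53*g(11) + w(P(-5, 6), 2) = 53*((-4 - 1*11)/11) + (-9*√((-5)² + 6²) + 2) = 53*((-4 - 11)/11) + (-9*√(25 + 36) + 2) = 53*((1/11)*(-15)) + (-9*√61 + 2) = 53*(-15/11) + (2 - 9*√61) = -795/11 + (2 - 9*√61) = -773/11 - 9*√61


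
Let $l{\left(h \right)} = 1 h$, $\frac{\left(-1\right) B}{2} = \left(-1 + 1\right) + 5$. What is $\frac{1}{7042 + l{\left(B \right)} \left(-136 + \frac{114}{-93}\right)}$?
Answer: $\frac{31}{260842} \approx 0.00011885$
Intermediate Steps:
$B = -10$ ($B = - 2 \left(\left(-1 + 1\right) + 5\right) = - 2 \left(0 + 5\right) = \left(-2\right) 5 = -10$)
$l{\left(h \right)} = h$
$\frac{1}{7042 + l{\left(B \right)} \left(-136 + \frac{114}{-93}\right)} = \frac{1}{7042 - 10 \left(-136 + \frac{114}{-93}\right)} = \frac{1}{7042 - 10 \left(-136 + 114 \left(- \frac{1}{93}\right)\right)} = \frac{1}{7042 - 10 \left(-136 - \frac{38}{31}\right)} = \frac{1}{7042 - - \frac{42540}{31}} = \frac{1}{7042 + \frac{42540}{31}} = \frac{1}{\frac{260842}{31}} = \frac{31}{260842}$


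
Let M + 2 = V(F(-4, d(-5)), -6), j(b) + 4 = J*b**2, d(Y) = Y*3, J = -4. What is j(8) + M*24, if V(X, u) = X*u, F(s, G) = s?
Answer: 268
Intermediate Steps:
d(Y) = 3*Y
j(b) = -4 - 4*b**2
M = 22 (M = -2 - 4*(-6) = -2 + 24 = 22)
j(8) + M*24 = (-4 - 4*8**2) + 22*24 = (-4 - 4*64) + 528 = (-4 - 256) + 528 = -260 + 528 = 268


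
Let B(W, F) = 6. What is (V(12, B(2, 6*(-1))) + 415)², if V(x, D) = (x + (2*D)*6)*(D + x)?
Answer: 3713329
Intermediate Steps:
V(x, D) = (D + x)*(x + 12*D) (V(x, D) = (x + 12*D)*(D + x) = (D + x)*(x + 12*D))
(V(12, B(2, 6*(-1))) + 415)² = ((12² + 12*6² + 13*6*12) + 415)² = ((144 + 12*36 + 936) + 415)² = ((144 + 432 + 936) + 415)² = (1512 + 415)² = 1927² = 3713329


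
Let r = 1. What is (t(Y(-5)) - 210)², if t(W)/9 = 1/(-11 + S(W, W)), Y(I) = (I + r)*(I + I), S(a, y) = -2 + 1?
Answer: 710649/16 ≈ 44416.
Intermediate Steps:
S(a, y) = -1
Y(I) = 2*I*(1 + I) (Y(I) = (I + 1)*(I + I) = (1 + I)*(2*I) = 2*I*(1 + I))
t(W) = -¾ (t(W) = 9/(-11 - 1) = 9/(-12) = 9*(-1/12) = -¾)
(t(Y(-5)) - 210)² = (-¾ - 210)² = (-843/4)² = 710649/16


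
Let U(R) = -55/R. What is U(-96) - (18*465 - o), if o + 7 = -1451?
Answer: -943433/96 ≈ -9827.4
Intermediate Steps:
o = -1458 (o = -7 - 1451 = -1458)
U(-96) - (18*465 - o) = -55/(-96) - (18*465 - 1*(-1458)) = -55*(-1/96) - (8370 + 1458) = 55/96 - 1*9828 = 55/96 - 9828 = -943433/96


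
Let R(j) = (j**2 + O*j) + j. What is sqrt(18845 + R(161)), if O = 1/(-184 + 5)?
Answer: 2*sqrt(359869297)/179 ≈ 211.96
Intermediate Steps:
O = -1/179 (O = 1/(-179) = -1/179 ≈ -0.0055866)
R(j) = j**2 + 178*j/179 (R(j) = (j**2 - j/179) + j = j**2 + 178*j/179)
sqrt(18845 + R(161)) = sqrt(18845 + (1/179)*161*(178 + 179*161)) = sqrt(18845 + (1/179)*161*(178 + 28819)) = sqrt(18845 + (1/179)*161*28997) = sqrt(18845 + 4668517/179) = sqrt(8041772/179) = 2*sqrt(359869297)/179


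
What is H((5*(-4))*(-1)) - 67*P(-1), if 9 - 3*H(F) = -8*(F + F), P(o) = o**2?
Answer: 128/3 ≈ 42.667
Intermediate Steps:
H(F) = 3 + 16*F/3 (H(F) = 3 - (-8)*(F + F)/3 = 3 - (-8)*2*F/3 = 3 - (-16)*F/3 = 3 + 16*F/3)
H((5*(-4))*(-1)) - 67*P(-1) = (3 + 16*((5*(-4))*(-1))/3) - 67*(-1)**2 = (3 + 16*(-20*(-1))/3) - 67 = (3 + (16/3)*20) - 1*67 = (3 + 320/3) - 67 = 329/3 - 67 = 128/3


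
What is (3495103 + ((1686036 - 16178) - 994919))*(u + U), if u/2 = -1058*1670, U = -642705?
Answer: -17415867659850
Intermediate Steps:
u = -3533720 (u = 2*(-1058*1670) = 2*(-1766860) = -3533720)
(3495103 + ((1686036 - 16178) - 994919))*(u + U) = (3495103 + ((1686036 - 16178) - 994919))*(-3533720 - 642705) = (3495103 + (1669858 - 994919))*(-4176425) = (3495103 + 674939)*(-4176425) = 4170042*(-4176425) = -17415867659850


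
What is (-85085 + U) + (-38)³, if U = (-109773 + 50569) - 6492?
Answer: -205653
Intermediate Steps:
U = -65696 (U = -59204 - 6492 = -65696)
(-85085 + U) + (-38)³ = (-85085 - 65696) + (-38)³ = -150781 - 54872 = -205653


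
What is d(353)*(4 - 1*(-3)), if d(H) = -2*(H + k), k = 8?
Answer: -5054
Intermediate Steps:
d(H) = -16 - 2*H (d(H) = -2*(H + 8) = -2*(8 + H) = -16 - 2*H)
d(353)*(4 - 1*(-3)) = (-16 - 2*353)*(4 - 1*(-3)) = (-16 - 706)*(4 + 3) = -722*7 = -5054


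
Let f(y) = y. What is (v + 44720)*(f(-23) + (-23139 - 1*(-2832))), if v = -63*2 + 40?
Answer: -907409220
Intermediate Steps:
v = -86 (v = -126 + 40 = -86)
(v + 44720)*(f(-23) + (-23139 - 1*(-2832))) = (-86 + 44720)*(-23 + (-23139 - 1*(-2832))) = 44634*(-23 + (-23139 + 2832)) = 44634*(-23 - 20307) = 44634*(-20330) = -907409220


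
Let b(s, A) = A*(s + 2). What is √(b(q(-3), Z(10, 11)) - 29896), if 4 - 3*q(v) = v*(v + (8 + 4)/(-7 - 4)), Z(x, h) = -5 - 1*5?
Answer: I*√32548494/33 ≈ 172.88*I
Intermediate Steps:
Z(x, h) = -10 (Z(x, h) = -5 - 5 = -10)
q(v) = 4/3 - v*(-12/11 + v)/3 (q(v) = 4/3 - v*(v + (8 + 4)/(-7 - 4))/3 = 4/3 - v*(v + 12/(-11))/3 = 4/3 - v*(v + 12*(-1/11))/3 = 4/3 - v*(v - 12/11)/3 = 4/3 - v*(-12/11 + v)/3)
b(s, A) = A*(2 + s)
√(b(q(-3), Z(10, 11)) - 29896) = √(-10*(2 + (4/3 - ⅓*(-3)² + (4/11)*(-3))) - 29896) = √(-10*(2 + (4/3 - ⅓*9 - 12/11)) - 29896) = √(-10*(2 + (4/3 - 3 - 12/11)) - 29896) = √(-10*(2 - 91/33) - 29896) = √(-10*(-25/33) - 29896) = √(250/33 - 29896) = √(-986318/33) = I*√32548494/33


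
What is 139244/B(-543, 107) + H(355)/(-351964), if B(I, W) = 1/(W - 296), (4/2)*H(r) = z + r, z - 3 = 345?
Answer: -18525354832351/703928 ≈ -2.6317e+7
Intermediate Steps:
z = 348 (z = 3 + 345 = 348)
H(r) = 174 + r/2 (H(r) = (348 + r)/2 = 174 + r/2)
B(I, W) = 1/(-296 + W)
139244/B(-543, 107) + H(355)/(-351964) = 139244/(1/(-296 + 107)) + (174 + (1/2)*355)/(-351964) = 139244/(1/(-189)) + (174 + 355/2)*(-1/351964) = 139244/(-1/189) + (703/2)*(-1/351964) = 139244*(-189) - 703/703928 = -26317116 - 703/703928 = -18525354832351/703928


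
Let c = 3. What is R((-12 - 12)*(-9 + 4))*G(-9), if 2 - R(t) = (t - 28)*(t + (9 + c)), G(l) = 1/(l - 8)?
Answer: 12142/17 ≈ 714.24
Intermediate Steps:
G(l) = 1/(-8 + l)
R(t) = 2 - (-28 + t)*(12 + t) (R(t) = 2 - (t - 28)*(t + (9 + 3)) = 2 - (-28 + t)*(t + 12) = 2 - (-28 + t)*(12 + t))
R((-12 - 12)*(-9 + 4))*G(-9) = (338 - ((-12 - 12)*(-9 + 4))² + 16*((-12 - 12)*(-9 + 4)))/(-8 - 9) = (338 - (-24*(-5))² + 16*(-24*(-5)))/(-17) = (338 - 1*120² + 16*120)*(-1/17) = (338 - 1*14400 + 1920)*(-1/17) = (338 - 14400 + 1920)*(-1/17) = -12142*(-1/17) = 12142/17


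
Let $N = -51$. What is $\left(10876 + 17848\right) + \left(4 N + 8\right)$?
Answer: $28528$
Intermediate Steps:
$\left(10876 + 17848\right) + \left(4 N + 8\right) = \left(10876 + 17848\right) + \left(4 \left(-51\right) + 8\right) = 28724 + \left(-204 + 8\right) = 28724 - 196 = 28528$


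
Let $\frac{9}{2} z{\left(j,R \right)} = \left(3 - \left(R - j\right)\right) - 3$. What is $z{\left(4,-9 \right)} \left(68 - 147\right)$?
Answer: $- \frac{2054}{9} \approx -228.22$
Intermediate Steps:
$z{\left(j,R \right)} = - \frac{2 R}{9} + \frac{2 j}{9}$ ($z{\left(j,R \right)} = \frac{2 \left(\left(3 - \left(R - j\right)\right) - 3\right)}{9} = \frac{2 \left(\left(3 + j - R\right) - 3\right)}{9} = \frac{2 \left(j - R\right)}{9} = - \frac{2 R}{9} + \frac{2 j}{9}$)
$z{\left(4,-9 \right)} \left(68 - 147\right) = \left(\left(- \frac{2}{9}\right) \left(-9\right) + \frac{2}{9} \cdot 4\right) \left(68 - 147\right) = \left(2 + \frac{8}{9}\right) \left(-79\right) = \frac{26}{9} \left(-79\right) = - \frac{2054}{9}$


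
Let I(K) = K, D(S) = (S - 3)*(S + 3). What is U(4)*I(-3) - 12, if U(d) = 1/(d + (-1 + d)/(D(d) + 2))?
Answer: -165/13 ≈ -12.692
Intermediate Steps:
D(S) = (-3 + S)*(3 + S)
U(d) = 1/(d + (-1 + d)/(-7 + d²)) (U(d) = 1/(d + (-1 + d)/((-9 + d²) + 2)) = 1/(d + (-1 + d)/(-7 + d²)))
U(4)*I(-3) - 12 = ((-7 + 4²)/(-1 + 4³ - 6*4))*(-3) - 12 = ((-7 + 16)/(-1 + 64 - 24))*(-3) - 12 = (9/39)*(-3) - 12 = ((1/39)*9)*(-3) - 12 = (3/13)*(-3) - 12 = -9/13 - 12 = -165/13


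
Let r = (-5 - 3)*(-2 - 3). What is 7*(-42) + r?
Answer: -254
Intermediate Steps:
r = 40 (r = -8*(-5) = 40)
7*(-42) + r = 7*(-42) + 40 = -294 + 40 = -254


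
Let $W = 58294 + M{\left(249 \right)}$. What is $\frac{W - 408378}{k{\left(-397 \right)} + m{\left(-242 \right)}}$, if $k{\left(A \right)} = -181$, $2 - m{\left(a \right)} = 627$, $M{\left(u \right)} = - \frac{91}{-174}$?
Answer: $\frac{60914525}{140244} \approx 434.35$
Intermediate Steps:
$M{\left(u \right)} = \frac{91}{174}$ ($M{\left(u \right)} = \left(-91\right) \left(- \frac{1}{174}\right) = \frac{91}{174}$)
$m{\left(a \right)} = -625$ ($m{\left(a \right)} = 2 - 627 = -625$)
$W = \frac{10143247}{174}$ ($W = 58294 + \frac{91}{174} = \frac{10143247}{174} \approx 58295.0$)
$\frac{W - 408378}{k{\left(-397 \right)} + m{\left(-242 \right)}} = \frac{\frac{10143247}{174} - 408378}{-181 - 625} = - \frac{60914525}{174 \left(-806\right)} = \left(- \frac{60914525}{174}\right) \left(- \frac{1}{806}\right) = \frac{60914525}{140244}$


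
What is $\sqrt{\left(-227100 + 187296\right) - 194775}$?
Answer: $i \sqrt{234579} \approx 484.33 i$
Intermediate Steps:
$\sqrt{\left(-227100 + 187296\right) - 194775} = \sqrt{-39804 - 194775} = \sqrt{-234579} = i \sqrt{234579}$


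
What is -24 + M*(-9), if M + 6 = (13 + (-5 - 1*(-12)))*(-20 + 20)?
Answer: 30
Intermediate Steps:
M = -6 (M = -6 + (13 + (-5 - 1*(-12)))*(-20 + 20) = -6 + (13 + (-5 + 12))*0 = -6 + (13 + 7)*0 = -6 + 20*0 = -6 + 0 = -6)
-24 + M*(-9) = -24 - 6*(-9) = -24 + 54 = 30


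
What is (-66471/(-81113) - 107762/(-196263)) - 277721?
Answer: -4421152318064420/15919480719 ≈ -2.7772e+5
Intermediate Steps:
(-66471/(-81113) - 107762/(-196263)) - 277721 = (-66471*(-1/81113) - 107762*(-1/196263)) - 277721 = (66471/81113 + 107762/196263) - 277721 = 21786696979/15919480719 - 277721 = -4421152318064420/15919480719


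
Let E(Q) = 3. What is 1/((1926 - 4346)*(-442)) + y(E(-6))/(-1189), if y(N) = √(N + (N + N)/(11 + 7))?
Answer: 1/1069640 - √30/3567 ≈ -0.0015346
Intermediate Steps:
y(N) = √10*√N/3 (y(N) = √(N + (2*N)/18) = √(N + (2*N)*(1/18)) = √(N + N/9) = √(10*N/9) = √10*√N/3)
1/((1926 - 4346)*(-442)) + y(E(-6))/(-1189) = 1/((1926 - 4346)*(-442)) + (√10*√3/3)/(-1189) = -1/442/(-2420) + (√30/3)*(-1/1189) = -1/2420*(-1/442) - √30/3567 = 1/1069640 - √30/3567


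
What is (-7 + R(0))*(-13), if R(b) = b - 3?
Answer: 130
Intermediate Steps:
R(b) = -3 + b
(-7 + R(0))*(-13) = (-7 + (-3 + 0))*(-13) = (-7 - 3)*(-13) = -10*(-13) = 130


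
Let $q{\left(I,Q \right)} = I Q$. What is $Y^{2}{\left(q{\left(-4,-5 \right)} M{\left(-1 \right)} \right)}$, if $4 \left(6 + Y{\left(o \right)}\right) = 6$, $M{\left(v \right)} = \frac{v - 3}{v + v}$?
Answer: $\frac{81}{4} \approx 20.25$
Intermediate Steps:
$M{\left(v \right)} = \frac{-3 + v}{2 v}$
$Y{\left(o \right)} = - \frac{9}{2}$ ($Y{\left(o \right)} = -6 + \frac{1}{4} \cdot 6 = -6 + \frac{3}{2} = - \frac{9}{2}$)
$Y^{2}{\left(q{\left(-4,-5 \right)} M{\left(-1 \right)} \right)} = \left(- \frac{9}{2}\right)^{2} = \frac{81}{4}$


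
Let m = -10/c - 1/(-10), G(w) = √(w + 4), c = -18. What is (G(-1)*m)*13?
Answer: 767*√3/90 ≈ 14.761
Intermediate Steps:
G(w) = √(4 + w)
m = 59/90 (m = -10/(-18) - 1/(-10) = -10*(-1/18) - 1*(-⅒) = 5/9 + ⅒ = 59/90 ≈ 0.65556)
(G(-1)*m)*13 = (√(4 - 1)*(59/90))*13 = (√3*(59/90))*13 = (59*√3/90)*13 = 767*√3/90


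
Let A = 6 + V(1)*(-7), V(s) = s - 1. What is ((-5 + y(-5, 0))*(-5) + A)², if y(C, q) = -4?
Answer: 2601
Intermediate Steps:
V(s) = -1 + s
A = 6 (A = 6 + (-1 + 1)*(-7) = 6 + 0*(-7) = 6 + 0 = 6)
((-5 + y(-5, 0))*(-5) + A)² = ((-5 - 4)*(-5) + 6)² = (-9*(-5) + 6)² = (45 + 6)² = 51² = 2601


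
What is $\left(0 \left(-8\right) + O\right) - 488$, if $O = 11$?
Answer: $-477$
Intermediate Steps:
$\left(0 \left(-8\right) + O\right) - 488 = \left(0 \left(-8\right) + 11\right) - 488 = \left(0 + 11\right) - 488 = 11 - 488 = -477$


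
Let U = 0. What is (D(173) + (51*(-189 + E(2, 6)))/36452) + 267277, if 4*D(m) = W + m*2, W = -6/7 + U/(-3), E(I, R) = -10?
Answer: 68221414393/255164 ≈ 2.6736e+5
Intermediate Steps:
W = -6/7 (W = -6/7 + 0/(-3) = -6*1/7 + 0*(-1/3) = -6/7 + 0 = -6/7 ≈ -0.85714)
D(m) = -3/14 + m/2 (D(m) = (-6/7 + m*2)/4 = (-6/7 + 2*m)/4 = -3/14 + m/2)
(D(173) + (51*(-189 + E(2, 6)))/36452) + 267277 = ((-3/14 + (1/2)*173) + (51*(-189 - 10))/36452) + 267277 = ((-3/14 + 173/2) + (51*(-199))*(1/36452)) + 267277 = (604/7 - 10149*1/36452) + 267277 = (604/7 - 10149/36452) + 267277 = 21945965/255164 + 267277 = 68221414393/255164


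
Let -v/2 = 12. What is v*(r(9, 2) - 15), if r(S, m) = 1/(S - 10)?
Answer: 384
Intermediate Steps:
r(S, m) = 1/(-10 + S)
v = -24 (v = -2*12 = -24)
v*(r(9, 2) - 15) = -24*(1/(-10 + 9) - 15) = -24*(1/(-1) - 15) = -24*(-1 - 15) = -24*(-16) = 384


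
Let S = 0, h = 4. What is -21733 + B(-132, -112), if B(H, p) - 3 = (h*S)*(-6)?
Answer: -21730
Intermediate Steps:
B(H, p) = 3 (B(H, p) = 3 + (4*0)*(-6) = 3 + 0*(-6) = 3 + 0 = 3)
-21733 + B(-132, -112) = -21733 + 3 = -21730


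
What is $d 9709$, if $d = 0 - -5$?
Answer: $48545$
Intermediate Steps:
$d = 5$ ($d = 0 + 5 = 5$)
$d 9709 = 5 \cdot 9709 = 48545$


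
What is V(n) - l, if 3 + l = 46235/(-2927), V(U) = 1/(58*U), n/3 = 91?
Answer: 871126271/46346118 ≈ 18.796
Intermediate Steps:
n = 273 (n = 3*91 = 273)
V(U) = 1/(58*U)
l = -55016/2927 (l = -3 + 46235/(-2927) = -3 + 46235*(-1/2927) = -3 - 46235/2927 = -55016/2927 ≈ -18.796)
V(n) - l = (1/58)/273 - 1*(-55016/2927) = (1/58)*(1/273) + 55016/2927 = 1/15834 + 55016/2927 = 871126271/46346118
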